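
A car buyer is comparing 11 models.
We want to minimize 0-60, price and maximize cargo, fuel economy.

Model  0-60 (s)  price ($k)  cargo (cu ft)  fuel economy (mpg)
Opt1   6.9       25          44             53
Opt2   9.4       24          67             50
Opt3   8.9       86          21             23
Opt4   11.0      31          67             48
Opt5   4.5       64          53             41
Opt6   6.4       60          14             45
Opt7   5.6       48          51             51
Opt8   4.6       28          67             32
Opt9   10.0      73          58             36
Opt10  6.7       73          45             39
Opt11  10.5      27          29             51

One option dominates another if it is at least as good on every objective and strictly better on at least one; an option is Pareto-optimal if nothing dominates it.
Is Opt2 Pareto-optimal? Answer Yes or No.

Yes

Opt1: worse on price (25 vs 24).
Opt3: worse on price (86 vs 24).
Opt4: worse on 0-60 (11.0 vs 9.4).
Opt5: worse on price (64 vs 24).
Opt6: worse on price (60 vs 24).
Opt7: worse on price (48 vs 24).
Opt8: worse on price (28 vs 24).
Opt9: worse on 0-60 (10.0 vs 9.4).
Opt10: worse on price (73 vs 24).
Opt11: worse on 0-60 (10.5 vs 9.4).
No option is at least as good as Opt2 on every objective and strictly better on one.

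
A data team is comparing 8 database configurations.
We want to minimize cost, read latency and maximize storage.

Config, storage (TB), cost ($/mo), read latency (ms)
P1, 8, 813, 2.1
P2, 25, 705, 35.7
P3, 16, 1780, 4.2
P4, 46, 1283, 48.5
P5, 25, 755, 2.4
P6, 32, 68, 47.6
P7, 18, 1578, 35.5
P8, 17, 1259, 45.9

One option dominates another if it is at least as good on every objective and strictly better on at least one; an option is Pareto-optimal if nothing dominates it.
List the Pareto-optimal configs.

P1, P2, P4, P5, P6

P1: not dominated (best read latency).
P2: not dominated.
P3: dominated by P5 (storage 25≥16, cost 755≤1780, read latency 2.4≤4.2).
P4: not dominated (best storage).
P5: not dominated.
P6: not dominated (best cost).
P7: dominated by P5 (storage 25≥18, cost 755≤1578, read latency 2.4≤35.5).
P8: dominated by P2 (storage 25≥17, cost 705≤1259, read latency 35.7≤45.9).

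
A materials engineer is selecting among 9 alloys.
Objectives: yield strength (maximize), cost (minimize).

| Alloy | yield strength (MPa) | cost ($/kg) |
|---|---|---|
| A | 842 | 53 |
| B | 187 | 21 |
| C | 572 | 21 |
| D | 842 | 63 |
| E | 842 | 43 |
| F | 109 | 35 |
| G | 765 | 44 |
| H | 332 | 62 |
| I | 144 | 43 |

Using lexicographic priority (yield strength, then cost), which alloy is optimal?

First maximize yield strength: best is 842, kept {A, D, E}.
Then minimize cost: best is 43, kept {E}.

E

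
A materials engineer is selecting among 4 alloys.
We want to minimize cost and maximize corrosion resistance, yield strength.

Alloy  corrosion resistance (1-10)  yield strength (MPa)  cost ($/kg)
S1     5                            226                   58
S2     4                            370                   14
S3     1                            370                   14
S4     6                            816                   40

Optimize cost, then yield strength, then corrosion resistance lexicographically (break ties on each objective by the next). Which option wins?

First minimize cost: best is 14, kept {S2, S3}.
Then maximize yield strength: best is 370, kept {S2, S3}.
Then maximize corrosion resistance: best is 4, kept {S2}.

S2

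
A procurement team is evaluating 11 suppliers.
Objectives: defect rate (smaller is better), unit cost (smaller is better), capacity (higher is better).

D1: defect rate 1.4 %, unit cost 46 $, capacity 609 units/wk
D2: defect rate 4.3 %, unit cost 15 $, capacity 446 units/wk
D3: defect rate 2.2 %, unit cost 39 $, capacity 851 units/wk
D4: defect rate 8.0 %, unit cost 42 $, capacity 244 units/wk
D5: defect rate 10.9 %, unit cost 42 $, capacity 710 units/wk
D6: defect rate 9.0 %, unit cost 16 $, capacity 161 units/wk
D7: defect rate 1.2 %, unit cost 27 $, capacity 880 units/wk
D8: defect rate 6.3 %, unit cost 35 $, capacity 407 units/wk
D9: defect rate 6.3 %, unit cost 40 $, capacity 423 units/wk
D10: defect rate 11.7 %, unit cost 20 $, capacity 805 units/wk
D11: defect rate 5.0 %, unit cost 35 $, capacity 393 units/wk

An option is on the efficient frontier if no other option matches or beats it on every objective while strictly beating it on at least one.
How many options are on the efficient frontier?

D1: dominated by D7 (defect rate 1.2≤1.4, unit cost 27≤46, capacity 880≥609).
D2: not dominated (best unit cost).
D3: dominated by D7 (defect rate 1.2≤2.2, unit cost 27≤39, capacity 880≥851).
D4: dominated by D2 (defect rate 4.3≤8.0, unit cost 15≤42, capacity 446≥244).
D5: dominated by D3 (defect rate 2.2≤10.9, unit cost 39≤42, capacity 851≥710).
D6: dominated by D2 (defect rate 4.3≤9.0, unit cost 15≤16, capacity 446≥161).
D7: not dominated (best defect rate).
D8: dominated by D2 (defect rate 4.3≤6.3, unit cost 15≤35, capacity 446≥407).
D9: dominated by D2 (defect rate 4.3≤6.3, unit cost 15≤40, capacity 446≥423).
D10: not dominated.
D11: dominated by D2 (defect rate 4.3≤5.0, unit cost 15≤35, capacity 446≥393).
Pareto-optimal: D2, D7, D10 → 3.

3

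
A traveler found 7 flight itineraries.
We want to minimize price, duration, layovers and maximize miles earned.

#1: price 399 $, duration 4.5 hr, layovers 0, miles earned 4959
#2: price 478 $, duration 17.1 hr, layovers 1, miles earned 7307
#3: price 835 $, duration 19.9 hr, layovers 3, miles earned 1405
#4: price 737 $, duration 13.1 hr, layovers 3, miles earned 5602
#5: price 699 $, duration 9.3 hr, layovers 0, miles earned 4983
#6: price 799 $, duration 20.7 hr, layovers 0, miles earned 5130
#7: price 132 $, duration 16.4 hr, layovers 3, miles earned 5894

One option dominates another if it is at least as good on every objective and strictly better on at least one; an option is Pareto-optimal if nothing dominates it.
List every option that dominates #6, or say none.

none

#1: worse on miles earned (4959 vs 5130).
#2: worse on layovers (1 vs 0).
#3: worse on price (835 vs 799).
#4: worse on layovers (3 vs 0).
#5: worse on miles earned (4983 vs 5130).
#7: worse on layovers (3 vs 0).
No option dominates #6.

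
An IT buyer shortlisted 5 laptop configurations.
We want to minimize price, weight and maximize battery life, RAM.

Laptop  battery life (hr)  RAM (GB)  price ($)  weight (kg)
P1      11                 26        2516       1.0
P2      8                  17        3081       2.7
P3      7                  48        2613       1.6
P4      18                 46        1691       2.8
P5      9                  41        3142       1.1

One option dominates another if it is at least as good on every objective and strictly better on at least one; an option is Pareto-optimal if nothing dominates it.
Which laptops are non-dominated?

P1, P3, P4, P5

P1: not dominated (best weight).
P2: dominated by P1 (battery life 11≥8, RAM 26≥17, price 2516≤3081, weight 1.0≤2.7).
P3: not dominated (best RAM).
P4: not dominated (best battery life).
P5: not dominated.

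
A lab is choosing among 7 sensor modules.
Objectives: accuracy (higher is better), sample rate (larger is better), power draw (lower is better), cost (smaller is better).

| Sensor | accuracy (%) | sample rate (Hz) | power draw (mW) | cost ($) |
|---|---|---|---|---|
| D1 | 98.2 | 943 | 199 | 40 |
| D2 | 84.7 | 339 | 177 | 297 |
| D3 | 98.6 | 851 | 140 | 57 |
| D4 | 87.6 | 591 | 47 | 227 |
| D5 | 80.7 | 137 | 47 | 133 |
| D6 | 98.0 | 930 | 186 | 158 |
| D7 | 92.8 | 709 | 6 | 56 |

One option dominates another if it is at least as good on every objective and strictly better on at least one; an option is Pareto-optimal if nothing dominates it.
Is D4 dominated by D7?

Yes

D7 vs D4: accuracy 92.8≥87.6, sample rate 709≥591, power draw 6≤47, cost 56≤227 — D7 is at least as good on every objective with at least one strict improvement.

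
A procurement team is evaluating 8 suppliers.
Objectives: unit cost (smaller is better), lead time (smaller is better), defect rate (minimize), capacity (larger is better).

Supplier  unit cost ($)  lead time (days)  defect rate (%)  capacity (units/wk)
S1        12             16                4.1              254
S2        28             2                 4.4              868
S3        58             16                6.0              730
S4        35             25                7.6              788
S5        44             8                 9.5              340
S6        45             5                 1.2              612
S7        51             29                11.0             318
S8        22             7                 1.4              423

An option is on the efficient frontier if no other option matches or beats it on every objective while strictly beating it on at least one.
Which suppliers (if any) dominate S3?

S2

S2: unit cost 28≤58, lead time 2≤16, defect rate 4.4≤6.0, capacity 868≥730 — dominates S3.
Others (S1, S4, S5, S6, S7, S8) are each worse than S3 on at least one objective.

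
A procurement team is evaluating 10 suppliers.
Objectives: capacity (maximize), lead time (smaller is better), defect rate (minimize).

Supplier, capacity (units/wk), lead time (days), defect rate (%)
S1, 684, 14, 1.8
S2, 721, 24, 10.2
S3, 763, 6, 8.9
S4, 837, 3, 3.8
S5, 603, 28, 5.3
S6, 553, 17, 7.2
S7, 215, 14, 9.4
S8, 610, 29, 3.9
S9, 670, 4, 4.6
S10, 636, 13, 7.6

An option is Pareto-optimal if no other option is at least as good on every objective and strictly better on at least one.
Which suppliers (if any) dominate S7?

S1, S3, S4, S9, S10

S1: capacity 684≥215, lead time 14≤14, defect rate 1.8≤9.4 — dominates S7.
S3: capacity 763≥215, lead time 6≤14, defect rate 8.9≤9.4 — dominates S7.
S4: capacity 837≥215, lead time 3≤14, defect rate 3.8≤9.4 — dominates S7.
S9: capacity 670≥215, lead time 4≤14, defect rate 4.6≤9.4 — dominates S7.
S10: capacity 636≥215, lead time 13≤14, defect rate 7.6≤9.4 — dominates S7.
Others (S2, S5, S6, S8) are each worse than S7 on at least one objective.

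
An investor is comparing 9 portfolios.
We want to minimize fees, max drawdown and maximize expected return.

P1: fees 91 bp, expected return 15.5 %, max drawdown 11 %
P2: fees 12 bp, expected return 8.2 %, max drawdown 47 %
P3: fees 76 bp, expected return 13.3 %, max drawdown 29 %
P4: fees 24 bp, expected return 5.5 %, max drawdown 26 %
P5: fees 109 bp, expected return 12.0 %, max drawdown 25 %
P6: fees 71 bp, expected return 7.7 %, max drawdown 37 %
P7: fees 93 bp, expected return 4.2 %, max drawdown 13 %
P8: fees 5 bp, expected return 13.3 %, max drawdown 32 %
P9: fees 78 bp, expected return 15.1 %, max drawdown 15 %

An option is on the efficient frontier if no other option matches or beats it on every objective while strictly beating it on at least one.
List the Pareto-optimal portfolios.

P1: not dominated (best expected return).
P2: dominated by P8 (fees 5≤12, expected return 13.3≥8.2, max drawdown 32≤47).
P3: not dominated.
P4: not dominated.
P5: dominated by P1 (fees 91≤109, expected return 15.5≥12.0, max drawdown 11≤25).
P6: dominated by P8 (fees 5≤71, expected return 13.3≥7.7, max drawdown 32≤37).
P7: dominated by P1 (fees 91≤93, expected return 15.5≥4.2, max drawdown 11≤13).
P8: not dominated (best fees).
P9: not dominated.

P1, P3, P4, P8, P9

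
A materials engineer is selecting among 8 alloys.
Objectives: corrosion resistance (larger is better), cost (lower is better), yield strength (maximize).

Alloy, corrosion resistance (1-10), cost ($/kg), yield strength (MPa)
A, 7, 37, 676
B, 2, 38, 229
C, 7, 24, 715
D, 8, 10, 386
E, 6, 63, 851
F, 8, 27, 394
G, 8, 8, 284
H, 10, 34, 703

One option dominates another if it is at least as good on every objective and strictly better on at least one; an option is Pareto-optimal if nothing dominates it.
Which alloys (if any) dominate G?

A: worse on corrosion resistance (7 vs 8).
B: worse on corrosion resistance (2 vs 8).
C: worse on corrosion resistance (7 vs 8).
D: worse on cost (10 vs 8).
E: worse on corrosion resistance (6 vs 8).
F: worse on cost (27 vs 8).
H: worse on cost (34 vs 8).
No option dominates G.

none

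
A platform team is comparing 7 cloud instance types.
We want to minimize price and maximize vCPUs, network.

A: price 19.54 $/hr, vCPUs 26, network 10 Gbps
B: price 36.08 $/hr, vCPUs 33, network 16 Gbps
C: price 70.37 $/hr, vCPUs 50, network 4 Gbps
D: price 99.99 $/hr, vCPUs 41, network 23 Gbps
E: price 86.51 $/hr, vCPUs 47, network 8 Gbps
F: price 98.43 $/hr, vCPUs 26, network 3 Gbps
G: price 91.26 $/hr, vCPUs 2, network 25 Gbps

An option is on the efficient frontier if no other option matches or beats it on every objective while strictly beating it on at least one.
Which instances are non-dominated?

A: not dominated (best price).
B: not dominated.
C: not dominated (best vCPUs).
D: not dominated.
E: not dominated.
F: dominated by A (price 19.54≤98.43, vCPUs 26≥26, network 10≥3).
G: not dominated (best network).

A, B, C, D, E, G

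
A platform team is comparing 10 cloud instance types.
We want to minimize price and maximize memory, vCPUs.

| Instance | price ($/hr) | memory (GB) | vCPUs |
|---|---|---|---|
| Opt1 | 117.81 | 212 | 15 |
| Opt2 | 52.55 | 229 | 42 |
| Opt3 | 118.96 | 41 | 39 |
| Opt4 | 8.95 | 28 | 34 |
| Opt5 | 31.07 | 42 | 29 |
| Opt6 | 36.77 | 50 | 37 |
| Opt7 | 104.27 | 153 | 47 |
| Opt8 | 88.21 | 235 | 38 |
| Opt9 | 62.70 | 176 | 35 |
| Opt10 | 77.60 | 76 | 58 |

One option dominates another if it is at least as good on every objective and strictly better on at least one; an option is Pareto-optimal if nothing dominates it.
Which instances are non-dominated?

Opt2, Opt4, Opt5, Opt6, Opt7, Opt8, Opt10

Opt1: dominated by Opt2 (price 52.55≤117.81, memory 229≥212, vCPUs 42≥15).
Opt2: not dominated.
Opt3: dominated by Opt2 (price 52.55≤118.96, memory 229≥41, vCPUs 42≥39).
Opt4: not dominated (best price).
Opt5: not dominated.
Opt6: not dominated.
Opt7: not dominated.
Opt8: not dominated (best memory).
Opt9: dominated by Opt2 (price 52.55≤62.70, memory 229≥176, vCPUs 42≥35).
Opt10: not dominated (best vCPUs).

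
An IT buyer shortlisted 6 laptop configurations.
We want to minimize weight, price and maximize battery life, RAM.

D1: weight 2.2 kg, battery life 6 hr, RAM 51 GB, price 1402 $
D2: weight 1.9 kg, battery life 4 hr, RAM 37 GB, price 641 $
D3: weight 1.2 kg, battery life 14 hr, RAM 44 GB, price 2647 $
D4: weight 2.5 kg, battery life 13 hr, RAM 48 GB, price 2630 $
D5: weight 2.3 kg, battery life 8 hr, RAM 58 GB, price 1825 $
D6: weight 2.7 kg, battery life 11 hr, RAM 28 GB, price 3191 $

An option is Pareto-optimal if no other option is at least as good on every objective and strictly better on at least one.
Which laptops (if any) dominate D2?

D1: worse on weight (2.2 vs 1.9).
D3: worse on price (2647 vs 641).
D4: worse on weight (2.5 vs 1.9).
D5: worse on weight (2.3 vs 1.9).
D6: worse on weight (2.7 vs 1.9).
No option dominates D2.

none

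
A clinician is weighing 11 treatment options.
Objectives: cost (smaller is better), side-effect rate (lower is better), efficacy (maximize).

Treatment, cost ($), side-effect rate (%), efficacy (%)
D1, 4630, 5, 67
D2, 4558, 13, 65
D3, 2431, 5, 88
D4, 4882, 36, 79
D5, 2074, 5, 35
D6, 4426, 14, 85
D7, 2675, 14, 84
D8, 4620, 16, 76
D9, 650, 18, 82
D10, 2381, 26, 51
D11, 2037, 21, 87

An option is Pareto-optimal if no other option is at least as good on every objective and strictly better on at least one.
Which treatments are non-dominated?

D3, D5, D9, D11

D1: dominated by D3 (cost 2431≤4630, side-effect rate 5≤5, efficacy 88≥67).
D2: dominated by D3 (cost 2431≤4558, side-effect rate 5≤13, efficacy 88≥65).
D3: not dominated (best efficacy).
D4: dominated by D3 (cost 2431≤4882, side-effect rate 5≤36, efficacy 88≥79).
D5: not dominated.
D6: dominated by D3 (cost 2431≤4426, side-effect rate 5≤14, efficacy 88≥85).
D7: dominated by D3 (cost 2431≤2675, side-effect rate 5≤14, efficacy 88≥84).
D8: dominated by D3 (cost 2431≤4620, side-effect rate 5≤16, efficacy 88≥76).
D9: not dominated (best cost).
D10: dominated by D9 (cost 650≤2381, side-effect rate 18≤26, efficacy 82≥51).
D11: not dominated.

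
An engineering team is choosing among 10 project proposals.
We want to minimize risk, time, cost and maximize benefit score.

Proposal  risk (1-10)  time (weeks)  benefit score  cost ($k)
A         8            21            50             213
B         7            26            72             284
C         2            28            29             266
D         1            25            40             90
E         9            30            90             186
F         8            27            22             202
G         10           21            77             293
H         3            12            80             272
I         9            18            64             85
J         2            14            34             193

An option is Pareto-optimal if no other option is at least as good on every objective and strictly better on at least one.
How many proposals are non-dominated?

6

A: not dominated.
B: dominated by H (risk 3≤7, time 12≤26, benefit score 80≥72, cost 272≤284).
C: dominated by D (risk 1≤2, time 25≤28, benefit score 40≥29, cost 90≤266).
D: not dominated (best risk).
E: not dominated (best benefit score).
F: dominated by D (risk 1≤8, time 25≤27, benefit score 40≥22, cost 90≤202).
G: dominated by H (risk 3≤10, time 12≤21, benefit score 80≥77, cost 272≤293).
H: not dominated (best time).
I: not dominated (best cost).
J: not dominated.
Pareto-optimal: A, D, E, H, I, J → 6.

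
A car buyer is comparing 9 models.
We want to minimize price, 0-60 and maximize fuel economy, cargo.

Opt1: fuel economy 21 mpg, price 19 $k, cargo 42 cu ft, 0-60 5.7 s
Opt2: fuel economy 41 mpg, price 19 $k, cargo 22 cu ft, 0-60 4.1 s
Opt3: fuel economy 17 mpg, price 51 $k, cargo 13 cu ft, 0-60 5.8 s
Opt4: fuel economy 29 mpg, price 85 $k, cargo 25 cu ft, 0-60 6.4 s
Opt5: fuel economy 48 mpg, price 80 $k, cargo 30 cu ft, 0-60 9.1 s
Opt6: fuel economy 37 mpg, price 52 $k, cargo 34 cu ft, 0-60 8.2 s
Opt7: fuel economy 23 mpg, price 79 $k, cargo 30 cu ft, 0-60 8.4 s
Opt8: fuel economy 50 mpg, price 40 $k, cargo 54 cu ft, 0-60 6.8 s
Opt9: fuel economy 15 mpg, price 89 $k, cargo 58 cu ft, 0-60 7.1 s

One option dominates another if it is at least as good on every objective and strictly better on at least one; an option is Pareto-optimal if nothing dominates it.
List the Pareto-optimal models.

Opt1, Opt2, Opt4, Opt8, Opt9

Opt1: not dominated.
Opt2: not dominated (best 0-60).
Opt3: dominated by Opt1 (fuel economy 21≥17, price 19≤51, cargo 42≥13, 0-60 5.7≤5.8).
Opt4: not dominated.
Opt5: dominated by Opt8 (fuel economy 50≥48, price 40≤80, cargo 54≥30, 0-60 6.8≤9.1).
Opt6: dominated by Opt8 (fuel economy 50≥37, price 40≤52, cargo 54≥34, 0-60 6.8≤8.2).
Opt7: dominated by Opt6 (fuel economy 37≥23, price 52≤79, cargo 34≥30, 0-60 8.2≤8.4).
Opt8: not dominated (best fuel economy).
Opt9: not dominated (best cargo).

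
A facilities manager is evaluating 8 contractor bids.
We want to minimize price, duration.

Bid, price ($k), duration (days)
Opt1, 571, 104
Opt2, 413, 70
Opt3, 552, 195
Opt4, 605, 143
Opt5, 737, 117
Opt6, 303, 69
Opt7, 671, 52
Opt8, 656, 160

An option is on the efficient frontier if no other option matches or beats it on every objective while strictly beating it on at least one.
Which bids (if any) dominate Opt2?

Opt6: price 303≤413, duration 69≤70 — dominates Opt2.
Others (Opt1, Opt3, Opt4, Opt5, Opt7, Opt8) are each worse than Opt2 on at least one objective.

Opt6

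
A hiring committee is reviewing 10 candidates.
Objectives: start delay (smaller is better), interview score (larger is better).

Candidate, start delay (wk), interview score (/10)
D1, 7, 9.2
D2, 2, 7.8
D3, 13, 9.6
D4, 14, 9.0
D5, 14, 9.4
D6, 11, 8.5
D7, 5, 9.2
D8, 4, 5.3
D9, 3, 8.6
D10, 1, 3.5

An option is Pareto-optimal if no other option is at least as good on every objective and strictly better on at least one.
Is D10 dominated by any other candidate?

D1: worse on start delay (7 vs 1).
D2: worse on start delay (2 vs 1).
D3: worse on start delay (13 vs 1).
D4: worse on start delay (14 vs 1).
D5: worse on start delay (14 vs 1).
D6: worse on start delay (11 vs 1).
D7: worse on start delay (5 vs 1).
D8: worse on start delay (4 vs 1).
D9: worse on start delay (3 vs 1).
No option is at least as good as D10 on every objective and strictly better on one.

No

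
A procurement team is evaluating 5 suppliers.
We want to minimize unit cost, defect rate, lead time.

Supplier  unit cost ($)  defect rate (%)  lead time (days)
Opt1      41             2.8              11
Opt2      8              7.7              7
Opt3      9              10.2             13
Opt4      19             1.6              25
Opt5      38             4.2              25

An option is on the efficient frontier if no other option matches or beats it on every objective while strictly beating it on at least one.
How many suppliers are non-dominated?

Opt1: not dominated.
Opt2: not dominated (best unit cost).
Opt3: dominated by Opt2 (unit cost 8≤9, defect rate 7.7≤10.2, lead time 7≤13).
Opt4: not dominated (best defect rate).
Opt5: dominated by Opt4 (unit cost 19≤38, defect rate 1.6≤4.2, lead time 25≤25).
Pareto-optimal: Opt1, Opt2, Opt4 → 3.

3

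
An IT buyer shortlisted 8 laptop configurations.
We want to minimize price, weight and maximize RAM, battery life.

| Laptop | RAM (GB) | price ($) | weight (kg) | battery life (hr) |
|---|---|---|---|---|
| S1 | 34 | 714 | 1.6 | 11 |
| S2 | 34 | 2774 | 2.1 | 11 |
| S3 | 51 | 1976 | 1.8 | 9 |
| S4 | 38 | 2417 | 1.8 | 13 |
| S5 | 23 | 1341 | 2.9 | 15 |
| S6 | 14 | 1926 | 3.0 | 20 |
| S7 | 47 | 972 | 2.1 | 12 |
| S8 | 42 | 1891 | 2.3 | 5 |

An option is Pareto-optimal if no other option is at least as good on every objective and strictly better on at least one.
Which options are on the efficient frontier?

S1: not dominated (best price).
S2: dominated by S1 (RAM 34≥34, price 714≤2774, weight 1.6≤2.1, battery life 11≥11).
S3: not dominated (best RAM).
S4: not dominated.
S5: not dominated.
S6: not dominated (best battery life).
S7: not dominated.
S8: dominated by S7 (RAM 47≥42, price 972≤1891, weight 2.1≤2.3, battery life 12≥5).

S1, S3, S4, S5, S6, S7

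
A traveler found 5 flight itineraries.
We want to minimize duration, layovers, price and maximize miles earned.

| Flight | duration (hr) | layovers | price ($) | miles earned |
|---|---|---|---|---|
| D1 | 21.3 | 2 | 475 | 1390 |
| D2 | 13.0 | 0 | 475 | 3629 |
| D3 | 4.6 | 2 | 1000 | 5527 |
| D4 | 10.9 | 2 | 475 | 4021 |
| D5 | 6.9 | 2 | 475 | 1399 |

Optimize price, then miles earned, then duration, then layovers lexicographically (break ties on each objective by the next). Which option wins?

D4

First minimize price: best is 475, kept {D1, D2, D4, D5}.
Then maximize miles earned: best is 4021, kept {D4}.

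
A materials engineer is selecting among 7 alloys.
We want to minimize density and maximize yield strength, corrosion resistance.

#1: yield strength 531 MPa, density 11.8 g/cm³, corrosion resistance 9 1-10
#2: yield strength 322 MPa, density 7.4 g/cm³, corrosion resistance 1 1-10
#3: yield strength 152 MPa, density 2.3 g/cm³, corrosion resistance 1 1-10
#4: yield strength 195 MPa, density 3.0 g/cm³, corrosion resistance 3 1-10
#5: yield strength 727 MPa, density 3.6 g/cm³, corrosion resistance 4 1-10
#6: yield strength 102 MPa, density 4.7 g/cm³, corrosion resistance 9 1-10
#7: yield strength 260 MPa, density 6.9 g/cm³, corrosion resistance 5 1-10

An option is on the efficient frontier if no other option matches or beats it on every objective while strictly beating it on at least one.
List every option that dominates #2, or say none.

#5: yield strength 727≥322, density 3.6≤7.4, corrosion resistance 4≥1 — dominates #2.
Others (#1, #3, #4, #6, #7) are each worse than #2 on at least one objective.

#5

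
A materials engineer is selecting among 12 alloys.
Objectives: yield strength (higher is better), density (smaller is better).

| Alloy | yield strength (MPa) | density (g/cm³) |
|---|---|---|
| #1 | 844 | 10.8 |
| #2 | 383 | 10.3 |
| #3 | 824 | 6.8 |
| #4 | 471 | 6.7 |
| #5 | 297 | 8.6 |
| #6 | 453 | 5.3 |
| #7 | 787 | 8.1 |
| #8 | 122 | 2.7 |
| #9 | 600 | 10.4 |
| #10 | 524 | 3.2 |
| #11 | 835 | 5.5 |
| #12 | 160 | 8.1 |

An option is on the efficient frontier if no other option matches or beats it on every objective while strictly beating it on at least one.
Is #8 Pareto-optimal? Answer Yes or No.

#1: worse on density (10.8 vs 2.7).
#2: worse on density (10.3 vs 2.7).
#3: worse on density (6.8 vs 2.7).
#4: worse on density (6.7 vs 2.7).
#5: worse on density (8.6 vs 2.7).
#6: worse on density (5.3 vs 2.7).
#7: worse on density (8.1 vs 2.7).
#9: worse on density (10.4 vs 2.7).
#10: worse on density (3.2 vs 2.7).
#11: worse on density (5.5 vs 2.7).
#12: worse on density (8.1 vs 2.7).
No option is at least as good as #8 on every objective and strictly better on one.

Yes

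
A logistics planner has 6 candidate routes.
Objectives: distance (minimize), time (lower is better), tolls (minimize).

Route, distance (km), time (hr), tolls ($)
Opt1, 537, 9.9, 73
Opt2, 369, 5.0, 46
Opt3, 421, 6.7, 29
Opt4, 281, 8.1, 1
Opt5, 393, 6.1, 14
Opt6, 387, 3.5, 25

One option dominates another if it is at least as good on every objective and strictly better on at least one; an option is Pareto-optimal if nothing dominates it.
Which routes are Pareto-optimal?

Opt2, Opt4, Opt5, Opt6

Opt1: dominated by Opt2 (distance 369≤537, time 5.0≤9.9, tolls 46≤73).
Opt2: not dominated.
Opt3: dominated by Opt5 (distance 393≤421, time 6.1≤6.7, tolls 14≤29).
Opt4: not dominated (best distance).
Opt5: not dominated.
Opt6: not dominated (best time).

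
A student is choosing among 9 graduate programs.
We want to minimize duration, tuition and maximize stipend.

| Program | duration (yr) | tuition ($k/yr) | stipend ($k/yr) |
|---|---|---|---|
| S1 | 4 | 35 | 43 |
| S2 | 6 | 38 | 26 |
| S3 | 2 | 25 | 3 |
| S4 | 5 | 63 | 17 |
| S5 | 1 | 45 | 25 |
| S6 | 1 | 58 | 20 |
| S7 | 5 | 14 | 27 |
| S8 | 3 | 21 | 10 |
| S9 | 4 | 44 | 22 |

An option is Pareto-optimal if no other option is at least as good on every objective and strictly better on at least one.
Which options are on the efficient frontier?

S1: not dominated (best stipend).
S2: dominated by S1 (duration 4≤6, tuition 35≤38, stipend 43≥26).
S3: not dominated.
S4: dominated by S1 (duration 4≤5, tuition 35≤63, stipend 43≥17).
S5: not dominated.
S6: dominated by S5 (duration 1≤1, tuition 45≤58, stipend 25≥20).
S7: not dominated (best tuition).
S8: not dominated.
S9: dominated by S1 (duration 4≤4, tuition 35≤44, stipend 43≥22).

S1, S3, S5, S7, S8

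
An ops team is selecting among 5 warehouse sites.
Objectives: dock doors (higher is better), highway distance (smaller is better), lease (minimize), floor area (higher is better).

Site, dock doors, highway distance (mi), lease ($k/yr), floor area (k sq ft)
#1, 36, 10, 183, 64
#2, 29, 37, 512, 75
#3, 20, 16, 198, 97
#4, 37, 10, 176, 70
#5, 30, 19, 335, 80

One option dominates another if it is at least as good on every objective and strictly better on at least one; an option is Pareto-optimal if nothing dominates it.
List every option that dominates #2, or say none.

#5: dock doors 30≥29, highway distance 19≤37, lease 335≤512, floor area 80≥75 — dominates #2.
Others (#1, #3, #4) are each worse than #2 on at least one objective.

#5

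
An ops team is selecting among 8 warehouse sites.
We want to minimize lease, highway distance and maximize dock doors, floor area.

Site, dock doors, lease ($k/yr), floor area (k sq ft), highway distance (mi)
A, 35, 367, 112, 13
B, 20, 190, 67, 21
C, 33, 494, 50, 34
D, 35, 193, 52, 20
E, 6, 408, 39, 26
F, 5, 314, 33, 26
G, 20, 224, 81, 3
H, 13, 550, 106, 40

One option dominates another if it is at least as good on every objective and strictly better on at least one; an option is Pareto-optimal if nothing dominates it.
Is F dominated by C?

No

C vs F: C is worse on lease (494 vs 314), so it does not dominate F.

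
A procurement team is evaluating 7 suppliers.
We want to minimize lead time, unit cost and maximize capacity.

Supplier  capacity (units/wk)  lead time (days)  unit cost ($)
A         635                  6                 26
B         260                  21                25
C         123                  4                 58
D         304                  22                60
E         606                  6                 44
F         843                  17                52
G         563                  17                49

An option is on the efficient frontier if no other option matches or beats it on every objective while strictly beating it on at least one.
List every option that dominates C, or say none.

none

A: worse on lead time (6 vs 4).
B: worse on lead time (21 vs 4).
D: worse on lead time (22 vs 4).
E: worse on lead time (6 vs 4).
F: worse on lead time (17 vs 4).
G: worse on lead time (17 vs 4).
No option dominates C.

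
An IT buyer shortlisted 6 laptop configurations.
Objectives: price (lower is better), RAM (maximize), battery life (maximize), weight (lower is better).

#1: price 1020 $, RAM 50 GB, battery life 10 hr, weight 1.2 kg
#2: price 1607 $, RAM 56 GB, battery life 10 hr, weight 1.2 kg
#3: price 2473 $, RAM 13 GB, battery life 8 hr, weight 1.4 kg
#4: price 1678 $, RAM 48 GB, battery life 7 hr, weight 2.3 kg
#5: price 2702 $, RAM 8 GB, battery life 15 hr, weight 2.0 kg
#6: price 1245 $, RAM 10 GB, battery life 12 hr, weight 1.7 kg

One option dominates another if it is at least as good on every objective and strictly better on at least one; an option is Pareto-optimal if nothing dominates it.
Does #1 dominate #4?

#1 vs #4: price 1020≤1678, RAM 50≥48, battery life 10≥7, weight 1.2≤2.3 — #1 is at least as good on every objective with at least one strict improvement.

Yes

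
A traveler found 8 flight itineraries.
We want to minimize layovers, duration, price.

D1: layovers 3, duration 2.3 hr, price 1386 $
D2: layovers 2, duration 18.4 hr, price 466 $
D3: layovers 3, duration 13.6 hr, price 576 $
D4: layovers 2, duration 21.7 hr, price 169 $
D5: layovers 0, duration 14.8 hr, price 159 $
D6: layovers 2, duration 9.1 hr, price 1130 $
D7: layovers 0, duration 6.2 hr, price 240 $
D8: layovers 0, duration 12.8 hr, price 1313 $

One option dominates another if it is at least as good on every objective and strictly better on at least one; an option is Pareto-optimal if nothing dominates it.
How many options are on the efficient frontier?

3

D1: not dominated (best duration).
D2: dominated by D5 (layovers 0≤2, duration 14.8≤18.4, price 159≤466).
D3: dominated by D7 (layovers 0≤3, duration 6.2≤13.6, price 240≤576).
D4: dominated by D5 (layovers 0≤2, duration 14.8≤21.7, price 159≤169).
D5: not dominated (best price).
D6: dominated by D7 (layovers 0≤2, duration 6.2≤9.1, price 240≤1130).
D7: not dominated.
D8: dominated by D7 (layovers 0≤0, duration 6.2≤12.8, price 240≤1313).
Pareto-optimal: D1, D5, D7 → 3.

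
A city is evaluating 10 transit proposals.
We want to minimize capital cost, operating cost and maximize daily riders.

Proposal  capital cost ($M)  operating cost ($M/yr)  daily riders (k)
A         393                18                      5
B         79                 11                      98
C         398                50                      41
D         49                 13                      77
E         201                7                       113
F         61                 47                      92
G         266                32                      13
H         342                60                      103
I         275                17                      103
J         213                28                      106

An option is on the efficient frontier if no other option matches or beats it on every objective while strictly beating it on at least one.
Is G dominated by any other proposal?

Yes

B vs G: capital cost 79≤266, operating cost 11≤32, daily riders 98≥13 — B is at least as good on every objective and strictly better on at least one, so B dominates G.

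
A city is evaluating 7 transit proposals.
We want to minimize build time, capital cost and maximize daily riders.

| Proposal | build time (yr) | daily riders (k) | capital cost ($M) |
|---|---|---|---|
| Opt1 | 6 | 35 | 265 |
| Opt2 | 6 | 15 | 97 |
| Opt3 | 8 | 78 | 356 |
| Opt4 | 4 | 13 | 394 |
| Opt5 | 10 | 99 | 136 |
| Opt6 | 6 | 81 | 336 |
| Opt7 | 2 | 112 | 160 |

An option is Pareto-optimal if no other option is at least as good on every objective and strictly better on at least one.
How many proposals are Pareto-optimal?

Opt1: dominated by Opt7 (build time 2≤6, daily riders 112≥35, capital cost 160≤265).
Opt2: not dominated (best capital cost).
Opt3: dominated by Opt6 (build time 6≤8, daily riders 81≥78, capital cost 336≤356).
Opt4: dominated by Opt7 (build time 2≤4, daily riders 112≥13, capital cost 160≤394).
Opt5: not dominated.
Opt6: dominated by Opt7 (build time 2≤6, daily riders 112≥81, capital cost 160≤336).
Opt7: not dominated (best build time).
Pareto-optimal: Opt2, Opt5, Opt7 → 3.

3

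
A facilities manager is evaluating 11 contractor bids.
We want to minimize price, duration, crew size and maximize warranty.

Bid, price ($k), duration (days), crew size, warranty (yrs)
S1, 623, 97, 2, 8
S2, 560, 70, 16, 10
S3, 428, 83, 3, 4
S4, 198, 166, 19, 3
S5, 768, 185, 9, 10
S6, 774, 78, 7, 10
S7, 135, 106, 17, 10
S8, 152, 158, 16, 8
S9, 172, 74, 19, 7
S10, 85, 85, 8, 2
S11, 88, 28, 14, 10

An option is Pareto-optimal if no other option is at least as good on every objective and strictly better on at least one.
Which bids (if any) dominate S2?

S11: price 88≤560, duration 28≤70, crew size 14≤16, warranty 10≥10 — dominates S2.
Others (S1, S3, S4, S5, S6, S7, S8, S9, S10) are each worse than S2 on at least one objective.

S11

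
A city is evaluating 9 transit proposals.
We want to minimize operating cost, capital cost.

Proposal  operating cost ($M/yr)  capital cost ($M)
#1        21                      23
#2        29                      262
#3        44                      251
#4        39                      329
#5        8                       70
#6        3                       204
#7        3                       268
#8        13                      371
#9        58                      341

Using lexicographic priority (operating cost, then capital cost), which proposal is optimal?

First minimize operating cost: best is 3, kept {#6, #7}.
Then minimize capital cost: best is 204, kept {#6}.

#6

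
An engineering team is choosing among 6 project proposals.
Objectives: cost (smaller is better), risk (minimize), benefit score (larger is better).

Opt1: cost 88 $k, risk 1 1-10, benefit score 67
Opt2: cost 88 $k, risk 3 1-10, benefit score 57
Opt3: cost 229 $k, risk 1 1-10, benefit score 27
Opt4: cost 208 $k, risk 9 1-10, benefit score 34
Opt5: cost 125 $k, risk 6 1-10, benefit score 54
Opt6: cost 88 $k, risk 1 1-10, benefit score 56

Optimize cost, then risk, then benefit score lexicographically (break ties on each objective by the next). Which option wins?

Opt1

First minimize cost: best is 88, kept {Opt1, Opt2, Opt6}.
Then minimize risk: best is 1, kept {Opt1, Opt6}.
Then maximize benefit score: best is 67, kept {Opt1}.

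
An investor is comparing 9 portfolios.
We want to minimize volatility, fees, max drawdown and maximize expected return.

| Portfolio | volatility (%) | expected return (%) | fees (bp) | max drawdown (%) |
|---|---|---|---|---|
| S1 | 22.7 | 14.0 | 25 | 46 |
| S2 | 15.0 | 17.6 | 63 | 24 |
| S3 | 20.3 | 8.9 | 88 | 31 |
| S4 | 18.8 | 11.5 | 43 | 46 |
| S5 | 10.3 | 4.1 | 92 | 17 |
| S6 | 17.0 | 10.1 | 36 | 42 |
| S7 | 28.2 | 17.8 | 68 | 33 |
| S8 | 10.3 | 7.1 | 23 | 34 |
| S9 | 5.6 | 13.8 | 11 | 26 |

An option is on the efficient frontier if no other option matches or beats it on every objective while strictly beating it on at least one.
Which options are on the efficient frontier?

S1: not dominated.
S2: not dominated.
S3: dominated by S2 (volatility 15.0≤20.3, expected return 17.6≥8.9, fees 63≤88, max drawdown 24≤31).
S4: dominated by S9 (volatility 5.6≤18.8, expected return 13.8≥11.5, fees 11≤43, max drawdown 26≤46).
S5: not dominated (best max drawdown).
S6: dominated by S9 (volatility 5.6≤17.0, expected return 13.8≥10.1, fees 11≤36, max drawdown 26≤42).
S7: not dominated (best expected return).
S8: dominated by S9 (volatility 5.6≤10.3, expected return 13.8≥7.1, fees 11≤23, max drawdown 26≤34).
S9: not dominated (best volatility).

S1, S2, S5, S7, S9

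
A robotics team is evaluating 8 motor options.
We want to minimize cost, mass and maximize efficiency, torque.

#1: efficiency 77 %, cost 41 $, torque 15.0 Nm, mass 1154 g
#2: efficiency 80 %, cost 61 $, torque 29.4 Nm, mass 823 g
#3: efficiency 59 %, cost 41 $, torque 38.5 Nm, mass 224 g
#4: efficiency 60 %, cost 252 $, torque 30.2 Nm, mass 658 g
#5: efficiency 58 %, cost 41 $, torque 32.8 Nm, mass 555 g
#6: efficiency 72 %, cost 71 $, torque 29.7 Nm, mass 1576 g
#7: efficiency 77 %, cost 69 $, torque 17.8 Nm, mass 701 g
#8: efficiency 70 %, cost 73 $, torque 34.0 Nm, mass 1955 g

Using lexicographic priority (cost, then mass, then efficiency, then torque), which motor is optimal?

#3

First minimize cost: best is 41, kept {#1, #3, #5}.
Then minimize mass: best is 224, kept {#3}.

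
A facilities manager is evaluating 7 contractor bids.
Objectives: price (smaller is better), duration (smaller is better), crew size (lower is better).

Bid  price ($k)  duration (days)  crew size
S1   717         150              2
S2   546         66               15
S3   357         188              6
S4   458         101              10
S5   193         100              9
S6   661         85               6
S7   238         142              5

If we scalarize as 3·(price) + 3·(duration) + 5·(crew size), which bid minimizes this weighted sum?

S1: 3·717 + 3·150 + 5·2 = 2611
S2: 3·546 + 3·66 + 5·15 = 1911
S3: 3·357 + 3·188 + 5·6 = 1665
S4: 3·458 + 3·101 + 5·10 = 1727
S5: 3·193 + 3·100 + 5·9 = 924
S6: 3·661 + 3·85 + 5·6 = 2268
S7: 3·238 + 3·142 + 5·5 = 1165
Lowest: S5 at 924.

S5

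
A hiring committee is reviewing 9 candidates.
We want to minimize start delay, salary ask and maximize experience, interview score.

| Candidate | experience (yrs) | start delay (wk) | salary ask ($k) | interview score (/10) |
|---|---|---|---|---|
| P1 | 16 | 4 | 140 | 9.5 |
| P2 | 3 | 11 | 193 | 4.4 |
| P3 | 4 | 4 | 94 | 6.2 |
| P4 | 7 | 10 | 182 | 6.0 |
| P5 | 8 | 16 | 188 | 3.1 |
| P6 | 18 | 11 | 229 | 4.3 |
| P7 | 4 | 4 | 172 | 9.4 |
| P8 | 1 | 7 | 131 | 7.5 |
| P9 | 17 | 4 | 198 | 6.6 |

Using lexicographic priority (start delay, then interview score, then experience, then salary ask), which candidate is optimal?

First minimize start delay: best is 4, kept {P1, P3, P7, P9}.
Then maximize interview score: best is 9.5, kept {P1}.

P1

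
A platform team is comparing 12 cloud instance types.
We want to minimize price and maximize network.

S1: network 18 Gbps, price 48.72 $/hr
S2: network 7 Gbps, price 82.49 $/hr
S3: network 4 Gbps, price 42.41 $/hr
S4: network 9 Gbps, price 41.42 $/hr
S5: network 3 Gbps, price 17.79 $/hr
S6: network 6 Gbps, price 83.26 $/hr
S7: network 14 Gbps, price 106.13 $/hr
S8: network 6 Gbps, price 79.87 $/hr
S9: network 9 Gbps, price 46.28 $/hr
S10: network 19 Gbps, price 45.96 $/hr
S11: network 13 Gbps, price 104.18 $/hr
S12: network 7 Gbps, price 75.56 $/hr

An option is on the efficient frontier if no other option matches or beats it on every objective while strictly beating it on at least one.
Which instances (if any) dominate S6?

S1: network 18≥6, price 48.72≤83.26 — dominates S6.
S2: network 7≥6, price 82.49≤83.26 — dominates S6.
S4: network 9≥6, price 41.42≤83.26 — dominates S6.
S8: network 6≥6, price 79.87≤83.26 — dominates S6.
S9: network 9≥6, price 46.28≤83.26 — dominates S6.
S10: network 19≥6, price 45.96≤83.26 — dominates S6.
S12: network 7≥6, price 75.56≤83.26 — dominates S6.
Others (S3, S5, S7, S11) are each worse than S6 on at least one objective.

S1, S2, S4, S8, S9, S10, S12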